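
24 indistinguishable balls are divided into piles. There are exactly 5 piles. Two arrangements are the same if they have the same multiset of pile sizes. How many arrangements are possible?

164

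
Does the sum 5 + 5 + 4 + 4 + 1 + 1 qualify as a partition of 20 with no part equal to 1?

No

The parts sum to 20, and the condition 'no summand equals 1' is violated.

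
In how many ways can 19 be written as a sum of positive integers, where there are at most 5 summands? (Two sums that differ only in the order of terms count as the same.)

164

Enumerating by decreasing first part gives 164 partitions in all.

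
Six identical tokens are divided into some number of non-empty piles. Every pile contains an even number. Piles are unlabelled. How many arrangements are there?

3

Enumerating:
6
4,2
2,2,2
Counting gives 3.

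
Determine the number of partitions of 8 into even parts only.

The partitions of 8 that satisfy the conditions:
8
6+2
4+4
4+2+2
2+2+2+2

5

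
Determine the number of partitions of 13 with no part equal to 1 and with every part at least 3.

Enumerating:
13
10 + 3
9 + 4
8 + 5
7 + 6
7 + 3 + 3
6 + 4 + 3
5 + 5 + 3
5 + 4 + 4
4 + 3 + 3 + 3
Counting gives 10.

10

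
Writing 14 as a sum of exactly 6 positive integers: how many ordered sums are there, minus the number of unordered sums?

Ordered (compositions into 6 parts): C(13,5) = 1287.
Unordered (partitions into 6 parts): 20.
Difference: 1287 − 20 = 1267.

1267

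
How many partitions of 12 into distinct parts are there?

The partitions of 12 that satisfy the conditions:
12
11 + 1
10 + 2
9 + 3
9 + 2 + 1
8 + 4
8 + 3 + 1
7 + 5
7 + 4 + 1
7 + 3 + 2
6 + 5 + 1
6 + 4 + 2
6 + 3 + 2 + 1
5 + 4 + 3
5 + 4 + 2 + 1

15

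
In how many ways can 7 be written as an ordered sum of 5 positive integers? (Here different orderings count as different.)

15

By stars and bars with positive parts, the count is C(6,4) = 15.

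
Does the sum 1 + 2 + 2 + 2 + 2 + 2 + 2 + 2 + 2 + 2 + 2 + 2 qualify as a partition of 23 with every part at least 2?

The parts sum to 23, and the condition 'every summand is at least 2' is violated.

No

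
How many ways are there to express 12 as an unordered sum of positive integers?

There are 77 such partitions.

77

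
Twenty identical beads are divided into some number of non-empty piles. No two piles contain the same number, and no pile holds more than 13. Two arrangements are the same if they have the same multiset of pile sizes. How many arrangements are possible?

There are too many to list fully; the first 12 (by largest part) are:
7+13
1+6+13
2+5+13
3+4+13
1+2+4+13
8+12
1+7+12
2+6+12
3+5+12
1+2+5+12
1+3+4+12
9+11
…and 38 more, for 50 total.

50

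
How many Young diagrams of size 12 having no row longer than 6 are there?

58

There are too many to list fully; the first 12 (by largest part) are:
6,6
6,5,1
6,4,2
6,4,1,1
6,3,3
6,3,2,1
6,3,1,1,1
6,2,2,2
6,2,2,1,1
6,2,1,1,1,1
6,1,1,1,1,1,1
5,5,2
…and 46 more, for 58 total.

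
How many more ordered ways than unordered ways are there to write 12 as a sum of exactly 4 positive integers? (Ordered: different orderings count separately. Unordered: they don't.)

Ordered (compositions into 4 parts): C(11,3) = 165.
Partitions of 12 into exactly 4 parts: 15.
Difference: 165 − 15 = 150.

150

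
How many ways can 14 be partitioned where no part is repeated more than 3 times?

A full systematic count gives 82.

82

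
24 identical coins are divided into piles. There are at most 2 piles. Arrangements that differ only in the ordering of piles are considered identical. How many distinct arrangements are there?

They are:
24
1,23
2,22
3,21
4,20
5,19
6,18
7,17
8,16
9,15
10,14
11,13
12,12

13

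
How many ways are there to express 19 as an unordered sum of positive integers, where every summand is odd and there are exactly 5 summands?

13

Listing the qualifying partitions of 19:
15,1,1,1,1
13,3,1,1,1
11,5,1,1,1
11,3,3,1,1
9,7,1,1,1
9,5,3,1,1
9,3,3,3,1
7,7,3,1,1
7,5,5,1,1
7,5,3,3,1
7,3,3,3,3
5,5,5,3,1
5,5,3,3,3
Counting gives 13.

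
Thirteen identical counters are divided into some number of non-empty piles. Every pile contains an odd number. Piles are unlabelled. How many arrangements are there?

18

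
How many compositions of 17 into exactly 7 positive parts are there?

8008

Place 6 bars in the 16 internal gaps of a row of 17 dots: C(16,6) = 8008.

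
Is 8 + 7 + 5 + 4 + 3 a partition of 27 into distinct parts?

Yes

The parts sum to 27, and the condition 'all summands are distinct' holds.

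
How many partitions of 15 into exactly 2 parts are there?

Listing the qualifying partitions of 15:
14,1
13,2
12,3
11,4
10,5
9,6
8,7

7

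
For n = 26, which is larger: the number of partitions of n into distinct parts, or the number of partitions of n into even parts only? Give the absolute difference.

Partitions of 26 into distinct parts: 165.
Partitions of 26 into even parts only: 101.
|165 − 101| = 64.

64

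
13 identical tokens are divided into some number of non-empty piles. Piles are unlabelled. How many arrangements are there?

Enumerating by decreasing first part gives 101 partitions in all.

101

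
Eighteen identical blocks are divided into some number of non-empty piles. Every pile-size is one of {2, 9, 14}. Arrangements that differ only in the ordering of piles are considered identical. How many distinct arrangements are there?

3

They are:
14, 2, 2
9, 9
2, 2, 2, 2, 2, 2, 2, 2, 2
That's 3 in total.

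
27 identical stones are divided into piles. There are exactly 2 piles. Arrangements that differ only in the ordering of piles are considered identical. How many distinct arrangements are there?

13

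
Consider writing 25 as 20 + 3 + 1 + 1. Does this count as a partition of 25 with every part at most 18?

No

The parts sum to 25, and the condition 'no summand exceeds 18' is violated.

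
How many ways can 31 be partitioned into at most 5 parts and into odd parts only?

Enumerating by decreasing first part gives 82 partitions in all.

82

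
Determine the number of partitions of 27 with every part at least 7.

Enumerating:
27
20,7
19,8
18,9
17,10
16,11
15,12
14,13
13,7,7
12,8,7
11,9,7
11,8,8
10,10,7
10,9,8
9,9,9
Counting gives 15.

15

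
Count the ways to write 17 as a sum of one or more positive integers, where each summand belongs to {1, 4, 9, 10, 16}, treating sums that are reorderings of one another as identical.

Listing the qualifying partitions of 17:
16+1
10+4+1+1+1
10+1+1+1+1+1+1+1
9+4+4
9+4+1+1+1+1
9+1+1+1+1+1+1+1+1
4+4+4+4+1
4+4+4+1+1+1+1+1
4+4+1+1+1+1+1+1+1+1+1
4+1+1+1+1+1+1+1+1+1+1+1+1+1
1+1+1+1+1+1+1+1+1+1+1+1+1+1+1+1+1

11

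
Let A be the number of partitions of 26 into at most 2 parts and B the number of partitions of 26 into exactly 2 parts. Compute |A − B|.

1

Partitions of 26 into at most 2 parts: 14.
Partitions of 26 into exactly 2 parts: 13.
|14 − 13| = 1.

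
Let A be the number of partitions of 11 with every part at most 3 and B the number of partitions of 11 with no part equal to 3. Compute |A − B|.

18

Partitions of 11 with every part at most 3: 16.
Partitions of 11 with no part equal to 3: 34.
|16 − 34| = 18.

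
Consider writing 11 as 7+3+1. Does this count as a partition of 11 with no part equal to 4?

Yes

The parts sum to 11, and the condition 'no summand equals 4' holds.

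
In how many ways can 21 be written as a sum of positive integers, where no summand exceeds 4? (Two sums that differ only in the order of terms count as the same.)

Enumerating by decreasing first part gives 120 partitions in all.

120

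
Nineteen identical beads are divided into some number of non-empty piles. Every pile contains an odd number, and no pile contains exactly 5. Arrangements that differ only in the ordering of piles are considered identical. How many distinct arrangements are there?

32

A partial list (first 12 by largest part):
19
1,1,17
1,3,15
1,1,1,1,15
3,3,13
1,1,1,3,13
1,1,1,1,1,1,13
1,7,11
1,1,3,3,11
1,1,1,1,1,3,11
1,1,1,1,1,1,1,1,11
1,9,9
…and 20 more, for 32 total.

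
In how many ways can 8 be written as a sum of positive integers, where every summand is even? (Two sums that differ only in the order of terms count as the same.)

5

Listing the qualifying partitions of 8:
8
6, 2
4, 4
4, 2, 2
2, 2, 2, 2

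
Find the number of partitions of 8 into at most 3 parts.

10

Enumerating:
8
7, 1
6, 2
6, 1, 1
5, 3
5, 2, 1
4, 4
4, 3, 1
4, 2, 2
3, 3, 2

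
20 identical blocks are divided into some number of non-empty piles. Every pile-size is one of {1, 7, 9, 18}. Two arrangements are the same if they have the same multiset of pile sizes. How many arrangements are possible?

7

Listing the qualifying partitions of 20:
1, 1, 18
1, 1, 9, 9
1, 1, 1, 1, 7, 9
1, 1, 1, 1, 1, 1, 1, 1, 1, 1, 1, 9
1, 1, 1, 1, 1, 1, 7, 7
1, 1, 1, 1, 1, 1, 1, 1, 1, 1, 1, 1, 1, 7
1, 1, 1, 1, 1, 1, 1, 1, 1, 1, 1, 1, 1, 1, 1, 1, 1, 1, 1, 1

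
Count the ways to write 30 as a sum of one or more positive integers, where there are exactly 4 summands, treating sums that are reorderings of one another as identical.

206

Direct enumeration gives 206 partitions.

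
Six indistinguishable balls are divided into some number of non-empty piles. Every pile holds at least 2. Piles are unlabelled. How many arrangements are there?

4

They are:
6
4,2
3,3
2,2,2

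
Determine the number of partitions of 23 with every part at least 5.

The partitions of 23 that satisfy the conditions:
23
5,18
6,17
7,16
8,15
9,14
10,13
5,5,13
11,12
5,6,12
5,7,11
6,6,11
5,8,10
6,7,10
5,9,9
6,8,9
7,7,9
7,8,8
5,5,5,8
5,5,6,7
5,6,6,6
That's 21 in total.

21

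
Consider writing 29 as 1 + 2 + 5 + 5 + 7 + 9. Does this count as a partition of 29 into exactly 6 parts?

The parts sum to 29, and the condition 'there are exactly 6 summands' holds.

Yes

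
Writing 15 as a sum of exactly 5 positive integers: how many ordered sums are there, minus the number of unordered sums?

971

Compositions: C(14,4) = 1001.
Unordered (partitions into 5 parts): 30.
Difference: 1001 − 30 = 971.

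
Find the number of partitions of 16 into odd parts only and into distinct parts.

Listing the qualifying partitions of 16:
1+15
3+13
5+11
7+9
1+3+5+7
Counting gives 5.

5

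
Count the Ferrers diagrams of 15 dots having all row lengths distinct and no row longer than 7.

Listing the qualifying partitions of 15:
7 + 6 + 2
7 + 5 + 3
7 + 5 + 2 + 1
7 + 4 + 3 + 1
6 + 5 + 4
6 + 5 + 3 + 1
6 + 4 + 3 + 2
5 + 4 + 3 + 2 + 1
Counting gives 8.

8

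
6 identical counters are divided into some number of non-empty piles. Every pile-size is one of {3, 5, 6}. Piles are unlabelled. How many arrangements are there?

They are:
6
3 + 3

2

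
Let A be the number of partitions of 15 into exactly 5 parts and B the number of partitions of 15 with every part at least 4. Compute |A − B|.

22

Partitions of 15 into exactly 5 parts: 30.
Partitions of 15 with every part at least 4: 8.
|30 − 8| = 22.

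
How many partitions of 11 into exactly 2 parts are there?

Listing the qualifying partitions of 11:
10, 1
9, 2
8, 3
7, 4
6, 5
That's 5 in total.

5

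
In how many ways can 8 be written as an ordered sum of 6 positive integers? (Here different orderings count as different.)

21

By stars and bars with positive parts, the count is C(7,5) = 21.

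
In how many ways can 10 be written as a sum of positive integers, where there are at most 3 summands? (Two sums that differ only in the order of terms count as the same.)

They are:
10
1, 9
2, 8
1, 1, 8
3, 7
1, 2, 7
4, 6
1, 3, 6
2, 2, 6
5, 5
1, 4, 5
2, 3, 5
2, 4, 4
3, 3, 4
That's 14 in total.

14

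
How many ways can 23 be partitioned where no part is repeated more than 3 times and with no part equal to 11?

542

Systematic enumeration (by largest part, then next-largest, …) yields 542.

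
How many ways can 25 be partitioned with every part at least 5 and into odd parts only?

7

Listing the qualifying partitions of 25:
25
15 + 5 + 5
13 + 7 + 5
11 + 9 + 5
11 + 7 + 7
9 + 9 + 7
5 + 5 + 5 + 5 + 5
Counting gives 7.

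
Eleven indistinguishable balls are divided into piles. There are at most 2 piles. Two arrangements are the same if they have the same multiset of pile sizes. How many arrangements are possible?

Enumerating:
11
1+10
2+9
3+8
4+7
5+6

6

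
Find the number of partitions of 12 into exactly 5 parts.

13

They are:
8 + 1 + 1 + 1 + 1
7 + 2 + 1 + 1 + 1
6 + 3 + 1 + 1 + 1
6 + 2 + 2 + 1 + 1
5 + 4 + 1 + 1 + 1
5 + 3 + 2 + 1 + 1
5 + 2 + 2 + 2 + 1
4 + 4 + 2 + 1 + 1
4 + 3 + 3 + 1 + 1
4 + 3 + 2 + 2 + 1
4 + 2 + 2 + 2 + 2
3 + 3 + 3 + 2 + 1
3 + 3 + 2 + 2 + 2
That's 13 in total.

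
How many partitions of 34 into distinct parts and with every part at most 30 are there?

507

Direct enumeration gives 507 partitions.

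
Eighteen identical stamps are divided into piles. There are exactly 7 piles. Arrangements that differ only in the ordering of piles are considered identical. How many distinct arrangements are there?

49

There are too many to list fully; the first 12 (by largest part) are:
12, 1, 1, 1, 1, 1, 1
11, 2, 1, 1, 1, 1, 1
10, 3, 1, 1, 1, 1, 1
10, 2, 2, 1, 1, 1, 1
9, 4, 1, 1, 1, 1, 1
9, 3, 2, 1, 1, 1, 1
9, 2, 2, 2, 1, 1, 1
8, 5, 1, 1, 1, 1, 1
8, 4, 2, 1, 1, 1, 1
8, 3, 3, 1, 1, 1, 1
8, 3, 2, 2, 1, 1, 1
8, 2, 2, 2, 2, 1, 1
…and 37 more, for 49 total.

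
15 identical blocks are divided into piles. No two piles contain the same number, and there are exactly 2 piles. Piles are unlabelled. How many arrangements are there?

Enumerating:
14, 1
13, 2
12, 3
11, 4
10, 5
9, 6
8, 7
That's 7 in total.

7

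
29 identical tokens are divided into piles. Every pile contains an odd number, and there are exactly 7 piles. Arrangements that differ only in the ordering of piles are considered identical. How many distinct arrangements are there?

49

There are too many to list fully; the first 12 (by largest part) are:
23 + 1 + 1 + 1 + 1 + 1 + 1
21 + 3 + 1 + 1 + 1 + 1 + 1
19 + 5 + 1 + 1 + 1 + 1 + 1
19 + 3 + 3 + 1 + 1 + 1 + 1
17 + 7 + 1 + 1 + 1 + 1 + 1
17 + 5 + 3 + 1 + 1 + 1 + 1
17 + 3 + 3 + 3 + 1 + 1 + 1
15 + 9 + 1 + 1 + 1 + 1 + 1
15 + 7 + 3 + 1 + 1 + 1 + 1
15 + 5 + 5 + 1 + 1 + 1 + 1
15 + 5 + 3 + 3 + 1 + 1 + 1
15 + 3 + 3 + 3 + 3 + 1 + 1
…and 37 more, for 49 total.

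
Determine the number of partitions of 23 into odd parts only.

104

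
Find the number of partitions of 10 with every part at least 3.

5

The partitions of 10 that satisfy the conditions:
10
7, 3
6, 4
5, 5
4, 3, 3
Counting gives 5.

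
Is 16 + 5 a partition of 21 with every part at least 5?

Yes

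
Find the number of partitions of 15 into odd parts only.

27

A partial list (first 12 by largest part):
15
1 + 1 + 13
1 + 3 + 11
1 + 1 + 1 + 1 + 11
1 + 5 + 9
3 + 3 + 9
1 + 1 + 1 + 3 + 9
1 + 1 + 1 + 1 + 1 + 1 + 9
1 + 7 + 7
3 + 5 + 7
1 + 1 + 1 + 5 + 7
1 + 1 + 3 + 3 + 7
…and 15 more, for 27 total.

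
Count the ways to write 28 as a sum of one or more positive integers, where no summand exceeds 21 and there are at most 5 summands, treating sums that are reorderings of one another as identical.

513

Enumerating by decreasing first part gives 513 partitions in all.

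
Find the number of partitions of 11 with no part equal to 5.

A partial list (first 12 by largest part):
11
10+1
9+2
9+1+1
8+3
8+2+1
8+1+1+1
7+4
7+3+1
7+2+2
7+2+1+1
7+1+1+1+1
…and 33 more, for 45 total.

45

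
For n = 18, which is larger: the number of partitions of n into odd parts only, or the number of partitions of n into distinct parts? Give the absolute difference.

0

Partitions of 18 into odd parts only: 46.
Partitions of 18 into distinct parts: 46.
|46 − 46| = 0.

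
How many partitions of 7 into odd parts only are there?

5

Listing the qualifying partitions of 7:
7
5,1,1
3,3,1
3,1,1,1,1
1,1,1,1,1,1,1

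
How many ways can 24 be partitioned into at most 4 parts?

A full systematic count gives 169.

169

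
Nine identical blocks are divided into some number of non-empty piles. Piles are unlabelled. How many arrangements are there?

30

There are too many to list fully; the first 12 (by largest part) are:
9
8, 1
7, 2
7, 1, 1
6, 3
6, 2, 1
6, 1, 1, 1
5, 4
5, 3, 1
5, 2, 2
5, 2, 1, 1
5, 1, 1, 1, 1
…and 18 more, for 30 total.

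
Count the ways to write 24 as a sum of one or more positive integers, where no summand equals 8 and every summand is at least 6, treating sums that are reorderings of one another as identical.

12

They are:
24
18 + 6
17 + 7
15 + 9
14 + 10
13 + 11
12 + 12
12 + 6 + 6
11 + 7 + 6
10 + 7 + 7
9 + 9 + 6
6 + 6 + 6 + 6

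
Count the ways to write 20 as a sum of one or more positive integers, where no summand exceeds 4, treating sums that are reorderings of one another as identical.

108

Enumerating by decreasing first part gives 108 partitions in all.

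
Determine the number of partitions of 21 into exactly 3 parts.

There are too many to list fully; the first 12 (by largest part) are:
19+1+1
18+2+1
17+3+1
17+2+2
16+4+1
16+3+2
15+5+1
15+4+2
15+3+3
14+6+1
14+5+2
14+4+3
…and 25 more, for 37 total.

37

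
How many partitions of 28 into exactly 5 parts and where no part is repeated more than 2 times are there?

Systematic enumeration (by largest part, then next-largest, …) yields 235.

235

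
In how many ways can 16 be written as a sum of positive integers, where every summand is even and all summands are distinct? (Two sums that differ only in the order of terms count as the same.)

Listing the qualifying partitions of 16:
16
14, 2
12, 4
10, 6
10, 4, 2
8, 6, 2
That's 6 in total.

6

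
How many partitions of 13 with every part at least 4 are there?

Enumerating:
13
9, 4
8, 5
7, 6
5, 4, 4
Counting gives 5.

5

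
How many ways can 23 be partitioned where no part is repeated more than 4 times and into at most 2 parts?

Enumerating:
23
22,1
21,2
20,3
19,4
18,5
17,6
16,7
15,8
14,9
13,10
12,11

12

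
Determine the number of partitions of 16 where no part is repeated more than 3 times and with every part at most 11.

Counting exhaustively, 121 partitions satisfy the conditions.

121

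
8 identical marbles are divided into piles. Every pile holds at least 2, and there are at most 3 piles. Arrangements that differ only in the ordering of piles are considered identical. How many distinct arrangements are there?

6

Enumerating:
8
6+2
5+3
4+4
4+2+2
3+3+2
That's 6 in total.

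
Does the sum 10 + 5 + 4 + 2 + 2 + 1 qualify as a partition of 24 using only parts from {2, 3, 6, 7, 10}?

The parts sum to 24, and the condition 'each summand belongs to {2, 3, 6, 7, 10}' is violated.

No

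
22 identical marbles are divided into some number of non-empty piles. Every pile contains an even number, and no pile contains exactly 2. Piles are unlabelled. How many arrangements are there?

14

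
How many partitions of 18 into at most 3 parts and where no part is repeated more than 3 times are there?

37

There are too many to list fully; the first 12 (by largest part) are:
18
17,1
16,2
16,1,1
15,3
15,2,1
14,4
14,3,1
14,2,2
13,5
13,4,1
13,3,2
…and 25 more, for 37 total.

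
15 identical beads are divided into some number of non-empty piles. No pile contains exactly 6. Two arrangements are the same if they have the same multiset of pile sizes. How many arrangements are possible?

146

There are 146 such partitions.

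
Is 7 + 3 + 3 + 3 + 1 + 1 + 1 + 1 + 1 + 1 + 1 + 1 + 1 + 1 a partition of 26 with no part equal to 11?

The parts sum to 26, and the condition 'no summand equals 11' holds.

Yes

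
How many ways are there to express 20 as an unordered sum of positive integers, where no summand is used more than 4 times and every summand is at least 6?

Listing the qualifying partitions of 20:
20
14, 6
13, 7
12, 8
11, 9
10, 10
8, 6, 6
7, 7, 6

8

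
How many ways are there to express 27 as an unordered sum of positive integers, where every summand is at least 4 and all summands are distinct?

There are too many to list fully; the first 12 (by largest part) are:
27
4 + 23
5 + 22
6 + 21
7 + 20
8 + 19
9 + 18
4 + 5 + 18
10 + 17
4 + 6 + 17
11 + 16
4 + 7 + 16
…and 24 more, for 36 total.

36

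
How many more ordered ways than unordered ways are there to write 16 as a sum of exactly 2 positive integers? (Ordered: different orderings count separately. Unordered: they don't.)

Compositions: C(15,1) = 15.
Unordered (partitions into 2 parts): 8.
Difference: 15 − 8 = 7.

7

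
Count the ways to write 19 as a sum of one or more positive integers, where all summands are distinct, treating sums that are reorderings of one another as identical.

There are too many to list fully; the first 12 (by largest part) are:
19
18+1
17+2
16+3
16+2+1
15+4
15+3+1
14+5
14+4+1
14+3+2
13+6
13+5+1
…and 42 more, for 54 total.

54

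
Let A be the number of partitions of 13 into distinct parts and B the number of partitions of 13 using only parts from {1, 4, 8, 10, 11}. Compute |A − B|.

10

Partitions of 13 into distinct parts: 18.
Partitions of 13 using only parts from {1, 4, 8, 10, 11}: 8.
|18 − 8| = 10.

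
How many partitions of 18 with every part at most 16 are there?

383

Enumerating by decreasing first part gives 383 partitions in all.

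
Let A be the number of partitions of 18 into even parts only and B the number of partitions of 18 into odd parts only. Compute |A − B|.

Partitions of 18 into even parts only: 30.
Partitions of 18 into odd parts only: 46.
|30 − 46| = 16.

16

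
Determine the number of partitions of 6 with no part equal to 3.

8

Listing the qualifying partitions of 6:
6
5, 1
4, 2
4, 1, 1
2, 2, 2
2, 2, 1, 1
2, 1, 1, 1, 1
1, 1, 1, 1, 1, 1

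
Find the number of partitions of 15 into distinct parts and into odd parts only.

4

Enumerating:
15
11+3+1
9+5+1
7+5+3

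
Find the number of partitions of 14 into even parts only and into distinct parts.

5

Listing the qualifying partitions of 14:
14
12,2
10,4
8,6
8,4,2
Counting gives 5.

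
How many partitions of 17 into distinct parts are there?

38

A partial list (first 12 by largest part):
17
16, 1
15, 2
14, 3
14, 2, 1
13, 4
13, 3, 1
12, 5
12, 4, 1
12, 3, 2
11, 6
11, 5, 1
…and 26 more, for 38 total.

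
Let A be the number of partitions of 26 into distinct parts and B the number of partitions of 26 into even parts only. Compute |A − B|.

64

Partitions of 26 into distinct parts: 165.
Partitions of 26 into even parts only: 101.
|165 − 101| = 64.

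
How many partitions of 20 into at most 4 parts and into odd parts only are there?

Enumerating:
19 + 1
17 + 3
17 + 1 + 1 + 1
15 + 5
15 + 3 + 1 + 1
13 + 7
13 + 5 + 1 + 1
13 + 3 + 3 + 1
11 + 9
11 + 7 + 1 + 1
11 + 5 + 3 + 1
11 + 3 + 3 + 3
9 + 9 + 1 + 1
9 + 7 + 3 + 1
9 + 5 + 5 + 1
9 + 5 + 3 + 3
7 + 7 + 5 + 1
7 + 7 + 3 + 3
7 + 5 + 5 + 3
5 + 5 + 5 + 5
That's 20 in total.

20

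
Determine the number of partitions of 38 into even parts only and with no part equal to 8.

314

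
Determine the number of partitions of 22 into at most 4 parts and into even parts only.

27

There are too many to list fully; the first 12 (by largest part) are:
22
20,2
18,4
18,2,2
16,6
16,4,2
16,2,2,2
14,8
14,6,2
14,4,4
14,4,2,2
12,10
…and 15 more, for 27 total.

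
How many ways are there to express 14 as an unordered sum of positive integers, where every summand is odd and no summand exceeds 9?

They are:
9, 5
9, 3, 1, 1
9, 1, 1, 1, 1, 1
7, 7
7, 5, 1, 1
7, 3, 3, 1
7, 3, 1, 1, 1, 1
7, 1, 1, 1, 1, 1, 1, 1
5, 5, 3, 1
5, 5, 1, 1, 1, 1
5, 3, 3, 3
5, 3, 3, 1, 1, 1
5, 3, 1, 1, 1, 1, 1, 1
5, 1, 1, 1, 1, 1, 1, 1, 1, 1
3, 3, 3, 3, 1, 1
3, 3, 3, 1, 1, 1, 1, 1
3, 3, 1, 1, 1, 1, 1, 1, 1, 1
3, 1, 1, 1, 1, 1, 1, 1, 1, 1, 1, 1
1, 1, 1, 1, 1, 1, 1, 1, 1, 1, 1, 1, 1, 1
Counting gives 19.

19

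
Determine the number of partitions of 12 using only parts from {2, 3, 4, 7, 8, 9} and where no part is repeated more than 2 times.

6

They are:
9, 3
8, 4
8, 2, 2
7, 3, 2
4, 4, 2, 2
4, 3, 3, 2
Counting gives 6.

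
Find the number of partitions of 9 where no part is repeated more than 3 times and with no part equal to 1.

Enumerating:
9
7,2
6,3
5,4
5,2,2
4,3,2
3,3,3
3,2,2,2
That's 8 in total.

8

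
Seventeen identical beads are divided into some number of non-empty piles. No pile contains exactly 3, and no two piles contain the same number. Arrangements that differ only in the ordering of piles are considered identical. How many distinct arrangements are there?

24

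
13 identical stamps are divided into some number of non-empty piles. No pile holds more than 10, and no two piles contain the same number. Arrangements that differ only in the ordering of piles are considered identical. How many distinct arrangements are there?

They are:
10 + 3
10 + 2 + 1
9 + 4
9 + 3 + 1
8 + 5
8 + 4 + 1
8 + 3 + 2
7 + 6
7 + 5 + 1
7 + 4 + 2
7 + 3 + 2 + 1
6 + 5 + 2
6 + 4 + 3
6 + 4 + 2 + 1
5 + 4 + 3 + 1

15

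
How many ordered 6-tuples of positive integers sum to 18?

6188

A composition of 18 into 6 positive parts is chosen by placing 5 dividers among the 17 gaps between 18 units: C(17,5) = 6188.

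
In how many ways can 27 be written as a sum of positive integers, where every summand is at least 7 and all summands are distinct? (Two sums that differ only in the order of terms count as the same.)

Listing the qualifying partitions of 27:
27
20 + 7
19 + 8
18 + 9
17 + 10
16 + 11
15 + 12
14 + 13
12 + 8 + 7
11 + 9 + 7
10 + 9 + 8
That's 11 in total.

11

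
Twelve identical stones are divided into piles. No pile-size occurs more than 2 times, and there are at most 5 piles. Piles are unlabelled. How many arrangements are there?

35

A partial list (first 12 by largest part):
12
11,1
10,2
10,1,1
9,3
9,2,1
8,4
8,3,1
8,2,2
8,2,1,1
7,5
7,4,1
…and 23 more, for 35 total.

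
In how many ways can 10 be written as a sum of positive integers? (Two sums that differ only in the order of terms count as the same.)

A partial list (first 12 by largest part):
10
1+9
2+8
1+1+8
3+7
1+2+7
1+1+1+7
4+6
1+3+6
2+2+6
1+1+2+6
1+1+1+1+6
…and 30 more, for 42 total.

42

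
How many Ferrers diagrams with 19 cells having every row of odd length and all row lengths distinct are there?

Enumerating:
19
15+3+1
13+5+1
11+7+1
11+5+3
9+7+3
Counting gives 6.

6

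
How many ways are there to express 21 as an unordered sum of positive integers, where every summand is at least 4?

27

A partial list (first 12 by largest part):
21
17+4
16+5
15+6
14+7
13+8
13+4+4
12+9
12+5+4
11+10
11+6+4
11+5+5
…and 15 more, for 27 total.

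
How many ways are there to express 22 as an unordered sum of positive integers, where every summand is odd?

89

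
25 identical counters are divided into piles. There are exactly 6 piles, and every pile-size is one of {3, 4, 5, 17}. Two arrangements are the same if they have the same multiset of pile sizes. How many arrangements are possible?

3

Enumerating:
5,5,5,4,3,3
5,5,4,4,4,3
5,4,4,4,4,4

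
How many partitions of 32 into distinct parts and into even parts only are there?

32

There are too many to list fully; the first 12 (by largest part) are:
32
2+30
4+28
6+26
2+4+26
8+24
2+6+24
10+22
2+8+22
4+6+22
12+20
2+10+20
…and 20 more, for 32 total.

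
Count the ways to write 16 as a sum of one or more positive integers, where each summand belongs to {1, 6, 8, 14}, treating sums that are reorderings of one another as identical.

Listing the qualifying partitions of 16:
14+1+1
8+8
8+6+1+1
8+1+1+1+1+1+1+1+1
6+6+1+1+1+1
6+1+1+1+1+1+1+1+1+1+1
1+1+1+1+1+1+1+1+1+1+1+1+1+1+1+1

7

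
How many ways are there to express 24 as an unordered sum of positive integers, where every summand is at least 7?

10

They are:
24
17, 7
16, 8
15, 9
14, 10
13, 11
12, 12
10, 7, 7
9, 8, 7
8, 8, 8
That's 10 in total.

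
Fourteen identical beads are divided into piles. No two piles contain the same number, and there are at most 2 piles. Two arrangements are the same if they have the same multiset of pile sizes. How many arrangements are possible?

They are:
14
13 + 1
12 + 2
11 + 3
10 + 4
9 + 5
8 + 6
Counting gives 7.

7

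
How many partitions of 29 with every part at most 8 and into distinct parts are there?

5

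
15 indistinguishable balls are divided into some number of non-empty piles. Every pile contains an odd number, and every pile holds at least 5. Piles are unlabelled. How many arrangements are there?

2

Enumerating:
15
5+5+5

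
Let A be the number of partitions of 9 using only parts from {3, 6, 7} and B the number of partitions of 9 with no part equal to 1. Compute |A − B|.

Partitions of 9 using only parts from {3, 6, 7}: 2.
Partitions of 9 with no part equal to 1: 8.
|2 − 8| = 6.

6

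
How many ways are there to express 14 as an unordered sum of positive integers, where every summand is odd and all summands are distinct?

Listing the qualifying partitions of 14:
13+1
11+3
9+5
That's 3 in total.

3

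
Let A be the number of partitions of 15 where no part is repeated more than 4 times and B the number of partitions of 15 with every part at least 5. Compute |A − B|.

Partitions of 15 where no part is repeated more than 4 times: 127.
Partitions of 15 with every part at least 5: 5.
|127 − 5| = 122.

122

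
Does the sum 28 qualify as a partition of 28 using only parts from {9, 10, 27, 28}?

Yes

The parts sum to 28, and the condition 'each summand belongs to {9, 10, 27, 28}' holds.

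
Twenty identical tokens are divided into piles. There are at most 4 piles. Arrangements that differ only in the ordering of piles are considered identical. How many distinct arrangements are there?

108

Systematic enumeration (by largest part, then next-largest, …) yields 108.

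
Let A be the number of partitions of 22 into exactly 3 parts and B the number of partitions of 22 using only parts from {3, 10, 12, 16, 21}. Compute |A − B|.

37

Partitions of 22 into exactly 3 parts: 40.
Partitions of 22 using only parts from {3, 10, 12, 16, 21}: 3.
|40 − 3| = 37.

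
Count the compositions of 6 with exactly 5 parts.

5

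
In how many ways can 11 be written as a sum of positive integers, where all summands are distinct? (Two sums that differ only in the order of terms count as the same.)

12

The partitions of 11 that satisfy the conditions:
11
1, 10
2, 9
3, 8
1, 2, 8
4, 7
1, 3, 7
5, 6
1, 4, 6
2, 3, 6
2, 4, 5
1, 2, 3, 5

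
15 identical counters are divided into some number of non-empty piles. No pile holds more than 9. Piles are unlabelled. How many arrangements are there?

There are 157 such partitions.

157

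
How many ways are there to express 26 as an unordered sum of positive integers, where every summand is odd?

Counting exhaustively, 165 partitions satisfy the conditions.

165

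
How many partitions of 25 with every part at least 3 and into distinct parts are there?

44

A partial list (first 12 by largest part):
25
22,3
21,4
20,5
19,6
18,7
18,4,3
17,8
17,5,3
16,9
16,6,3
16,5,4
…and 32 more, for 44 total.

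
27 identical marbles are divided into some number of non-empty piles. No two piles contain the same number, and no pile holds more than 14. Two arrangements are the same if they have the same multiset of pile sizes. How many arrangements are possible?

122

Counting exhaustively, 122 partitions satisfy the conditions.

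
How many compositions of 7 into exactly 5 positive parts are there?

By stars and bars with positive parts, the count is C(6,4) = 15.

15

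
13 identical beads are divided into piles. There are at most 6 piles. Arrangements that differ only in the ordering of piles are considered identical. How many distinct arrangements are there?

Counting exhaustively, 71 partitions satisfy the conditions.

71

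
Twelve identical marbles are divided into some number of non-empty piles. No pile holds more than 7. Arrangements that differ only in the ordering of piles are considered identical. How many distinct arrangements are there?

65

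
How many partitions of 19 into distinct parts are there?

A partial list (first 12 by largest part):
19
18 + 1
17 + 2
16 + 3
16 + 2 + 1
15 + 4
15 + 3 + 1
14 + 5
14 + 4 + 1
14 + 3 + 2
13 + 6
13 + 5 + 1
…and 42 more, for 54 total.

54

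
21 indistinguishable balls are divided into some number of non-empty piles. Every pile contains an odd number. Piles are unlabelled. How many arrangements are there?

76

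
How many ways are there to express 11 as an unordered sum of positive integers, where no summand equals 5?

A partial list (first 12 by largest part):
11
10,1
9,2
9,1,1
8,3
8,2,1
8,1,1,1
7,4
7,3,1
7,2,2
7,2,1,1
7,1,1,1,1
…and 33 more, for 45 total.

45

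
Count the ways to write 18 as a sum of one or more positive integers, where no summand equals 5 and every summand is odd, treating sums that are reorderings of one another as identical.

28

A partial list (first 12 by largest part):
17, 1
15, 3
15, 1, 1, 1
13, 3, 1, 1
13, 1, 1, 1, 1, 1
11, 7
11, 3, 3, 1
11, 3, 1, 1, 1, 1
11, 1, 1, 1, 1, 1, 1, 1
9, 9
9, 7, 1, 1
9, 3, 3, 3
…and 16 more, for 28 total.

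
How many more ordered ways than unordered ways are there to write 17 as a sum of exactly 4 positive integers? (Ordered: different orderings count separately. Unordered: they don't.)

Ordered (compositions into 4 parts): C(16,3) = 560.
Unordered (partitions into 4 parts): 39.
Difference: 560 − 39 = 521.

521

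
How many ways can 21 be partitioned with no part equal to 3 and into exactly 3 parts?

28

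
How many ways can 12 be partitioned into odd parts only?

15

Enumerating:
11+1
9+3
9+1+1+1
7+5
7+3+1+1
7+1+1+1+1+1
5+5+1+1
5+3+3+1
5+3+1+1+1+1
5+1+1+1+1+1+1+1
3+3+3+3
3+3+3+1+1+1
3+3+1+1+1+1+1+1
3+1+1+1+1+1+1+1+1+1
1+1+1+1+1+1+1+1+1+1+1+1
Counting gives 15.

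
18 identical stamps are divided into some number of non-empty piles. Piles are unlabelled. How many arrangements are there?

Direct enumeration gives 385 partitions.

385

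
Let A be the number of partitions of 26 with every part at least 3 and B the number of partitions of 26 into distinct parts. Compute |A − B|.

Partitions of 26 with every part at least 3: 158.
Partitions of 26 into distinct parts: 165.
|158 − 165| = 7.

7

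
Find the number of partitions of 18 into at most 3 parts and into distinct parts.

A partial list (first 12 by largest part):
18
1 + 17
2 + 16
3 + 15
1 + 2 + 15
4 + 14
1 + 3 + 14
5 + 13
1 + 4 + 13
2 + 3 + 13
6 + 12
1 + 5 + 12
…and 16 more, for 28 total.

28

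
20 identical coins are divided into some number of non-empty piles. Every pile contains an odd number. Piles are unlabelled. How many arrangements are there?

There are too many to list fully; the first 12 (by largest part) are:
1+19
3+17
1+1+1+17
5+15
1+1+3+15
1+1+1+1+1+15
7+13
1+1+5+13
1+3+3+13
1+1+1+1+3+13
1+1+1+1+1+1+1+13
9+11
…and 52 more, for 64 total.

64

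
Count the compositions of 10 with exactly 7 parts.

Equivalently, choose which 6 of the 9 gaps become plus signs: C(9,6) = 84.

84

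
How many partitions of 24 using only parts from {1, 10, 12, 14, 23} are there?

9

The partitions of 24 that satisfy the conditions:
1 + 23
10 + 14
1 + 1 + 1 + 1 + 1 + 1 + 1 + 1 + 1 + 1 + 14
12 + 12
1 + 1 + 10 + 12
1 + 1 + 1 + 1 + 1 + 1 + 1 + 1 + 1 + 1 + 1 + 1 + 12
1 + 1 + 1 + 1 + 10 + 10
1 + 1 + 1 + 1 + 1 + 1 + 1 + 1 + 1 + 1 + 1 + 1 + 1 + 1 + 10
1 + 1 + 1 + 1 + 1 + 1 + 1 + 1 + 1 + 1 + 1 + 1 + 1 + 1 + 1 + 1 + 1 + 1 + 1 + 1 + 1 + 1 + 1 + 1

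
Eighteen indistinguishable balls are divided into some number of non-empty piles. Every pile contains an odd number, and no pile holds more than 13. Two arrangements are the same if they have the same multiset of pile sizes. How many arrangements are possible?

43

A partial list (first 12 by largest part):
13+5
13+3+1+1
13+1+1+1+1+1
11+7
11+5+1+1
11+3+3+1
11+3+1+1+1+1
11+1+1+1+1+1+1+1
9+9
9+7+1+1
9+5+3+1
9+5+1+1+1+1
…and 31 more, for 43 total.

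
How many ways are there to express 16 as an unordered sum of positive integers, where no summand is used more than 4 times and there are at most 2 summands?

9

Enumerating:
16
1,15
2,14
3,13
4,12
5,11
6,10
7,9
8,8
Counting gives 9.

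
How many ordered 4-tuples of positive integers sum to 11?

A composition of 11 into 4 positive parts is chosen by placing 3 dividers among the 10 gaps between 11 units: C(10,3) = 120.

120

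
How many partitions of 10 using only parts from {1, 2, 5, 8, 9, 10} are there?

Listing the qualifying partitions of 10:
10
9, 1
8, 2
8, 1, 1
5, 5
5, 2, 2, 1
5, 2, 1, 1, 1
5, 1, 1, 1, 1, 1
2, 2, 2, 2, 2
2, 2, 2, 2, 1, 1
2, 2, 2, 1, 1, 1, 1
2, 2, 1, 1, 1, 1, 1, 1
2, 1, 1, 1, 1, 1, 1, 1, 1
1, 1, 1, 1, 1, 1, 1, 1, 1, 1
That's 14 in total.

14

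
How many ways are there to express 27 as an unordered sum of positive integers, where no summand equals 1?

574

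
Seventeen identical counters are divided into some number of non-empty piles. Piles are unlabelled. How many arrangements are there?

297

A full systematic count gives 297.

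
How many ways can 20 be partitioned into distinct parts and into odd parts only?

Listing the qualifying partitions of 20:
1 + 19
3 + 17
5 + 15
7 + 13
9 + 11
1 + 3 + 5 + 11
1 + 3 + 7 + 9

7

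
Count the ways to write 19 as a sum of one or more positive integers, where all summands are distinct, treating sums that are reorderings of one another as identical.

A partial list (first 12 by largest part):
19
18,1
17,2
16,3
16,2,1
15,4
15,3,1
14,5
14,4,1
14,3,2
13,6
13,5,1
…and 42 more, for 54 total.

54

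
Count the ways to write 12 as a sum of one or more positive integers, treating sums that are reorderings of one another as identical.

77

Direct enumeration gives 77 partitions.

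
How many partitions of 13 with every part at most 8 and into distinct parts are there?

11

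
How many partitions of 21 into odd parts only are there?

There are 76 such partitions.

76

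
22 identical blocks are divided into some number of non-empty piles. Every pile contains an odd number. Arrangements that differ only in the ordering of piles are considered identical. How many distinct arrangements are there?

Direct enumeration gives 89 partitions.

89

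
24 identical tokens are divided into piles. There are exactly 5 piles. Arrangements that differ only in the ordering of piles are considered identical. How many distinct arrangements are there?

Counting exhaustively, 164 partitions satisfy the conditions.

164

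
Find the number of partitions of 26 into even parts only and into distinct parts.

Enumerating:
26
2, 24
4, 22
6, 20
2, 4, 20
8, 18
2, 6, 18
10, 16
2, 8, 16
4, 6, 16
12, 14
2, 10, 14
4, 8, 14
2, 4, 6, 14
4, 10, 12
6, 8, 12
2, 4, 8, 12
2, 6, 8, 10

18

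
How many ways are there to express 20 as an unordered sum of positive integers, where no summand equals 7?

526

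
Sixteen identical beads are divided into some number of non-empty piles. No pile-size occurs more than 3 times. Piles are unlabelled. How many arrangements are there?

Counting exhaustively, 132 partitions satisfy the conditions.

132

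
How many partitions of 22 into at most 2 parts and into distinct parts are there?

They are:
22
21,1
20,2
19,3
18,4
17,5
16,6
15,7
14,8
13,9
12,10
Counting gives 11.

11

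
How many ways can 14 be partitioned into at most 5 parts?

70

A partial list (first 12 by largest part):
14
13, 1
12, 2
12, 1, 1
11, 3
11, 2, 1
11, 1, 1, 1
10, 4
10, 3, 1
10, 2, 2
10, 2, 1, 1
10, 1, 1, 1, 1
…and 58 more, for 70 total.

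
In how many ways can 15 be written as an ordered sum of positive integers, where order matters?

The number of compositions of n is 2^(n−1); here 2^14 = 16384.

16384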